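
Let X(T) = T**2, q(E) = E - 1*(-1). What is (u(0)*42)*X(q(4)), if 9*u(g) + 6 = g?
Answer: -700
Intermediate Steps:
u(g) = -2/3 + g/9
q(E) = 1 + E (q(E) = E + 1 = 1 + E)
(u(0)*42)*X(q(4)) = ((-2/3 + (1/9)*0)*42)*(1 + 4)**2 = ((-2/3 + 0)*42)*5**2 = -2/3*42*25 = -28*25 = -700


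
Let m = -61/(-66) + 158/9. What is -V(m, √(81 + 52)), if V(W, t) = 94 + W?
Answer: -22271/198 ≈ -112.48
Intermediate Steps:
m = 3659/198 (m = -61*(-1/66) + 158*(⅑) = 61/66 + 158/9 = 3659/198 ≈ 18.480)
-V(m, √(81 + 52)) = -(94 + 3659/198) = -1*22271/198 = -22271/198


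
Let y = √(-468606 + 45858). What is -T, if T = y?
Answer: -6*I*√11743 ≈ -650.19*I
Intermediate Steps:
y = 6*I*√11743 (y = √(-422748) = 6*I*√11743 ≈ 650.19*I)
T = 6*I*√11743 ≈ 650.19*I
-T = -6*I*√11743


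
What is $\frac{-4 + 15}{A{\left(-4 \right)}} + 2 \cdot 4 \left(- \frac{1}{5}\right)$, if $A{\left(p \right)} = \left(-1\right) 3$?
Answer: $- \frac{79}{15} \approx -5.2667$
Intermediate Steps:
$A{\left(p \right)} = -3$
$\frac{-4 + 15}{A{\left(-4 \right)}} + 2 \cdot 4 \left(- \frac{1}{5}\right) = \frac{-4 + 15}{-3} + 2 \cdot 4 \left(- \frac{1}{5}\right) = 11 \left(- \frac{1}{3}\right) + 2 \cdot 4 \left(\left(-1\right) \frac{1}{5}\right) = - \frac{11}{3} + 2 \cdot 4 \left(- \frac{1}{5}\right) = - \frac{11}{3} + 2 \left(- \frac{4}{5}\right) = - \frac{11}{3} - \frac{8}{5} = - \frac{79}{15}$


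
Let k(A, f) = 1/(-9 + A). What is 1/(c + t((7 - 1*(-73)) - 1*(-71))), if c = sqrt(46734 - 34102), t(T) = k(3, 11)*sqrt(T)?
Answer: 6/(-sqrt(151) + 12*sqrt(3158)) ≈ 0.0090626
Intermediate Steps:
t(T) = -sqrt(T)/6 (t(T) = sqrt(T)/(-9 + 3) = sqrt(T)/(-6) = -sqrt(T)/6)
c = 2*sqrt(3158) (c = sqrt(12632) = 2*sqrt(3158) ≈ 112.39)
1/(c + t((7 - 1*(-73)) - 1*(-71))) = 1/(2*sqrt(3158) - sqrt((7 - 1*(-73)) - 1*(-71))/6) = 1/(2*sqrt(3158) - sqrt((7 + 73) + 71)/6) = 1/(2*sqrt(3158) - sqrt(80 + 71)/6) = 1/(2*sqrt(3158) - sqrt(151)/6)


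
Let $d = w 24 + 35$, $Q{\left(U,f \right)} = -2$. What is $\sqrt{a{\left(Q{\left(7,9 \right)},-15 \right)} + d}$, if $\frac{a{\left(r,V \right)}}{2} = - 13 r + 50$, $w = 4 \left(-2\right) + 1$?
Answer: $\sqrt{19} \approx 4.3589$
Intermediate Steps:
$w = -7$ ($w = -8 + 1 = -7$)
$a{\left(r,V \right)} = 100 - 26 r$ ($a{\left(r,V \right)} = 2 \left(- 13 r + 50\right) = 2 \left(50 - 13 r\right) = 100 - 26 r$)
$d = -133$ ($d = \left(-7\right) 24 + 35 = -168 + 35 = -133$)
$\sqrt{a{\left(Q{\left(7,9 \right)},-15 \right)} + d} = \sqrt{\left(100 - -52\right) - 133} = \sqrt{\left(100 + 52\right) - 133} = \sqrt{152 - 133} = \sqrt{19}$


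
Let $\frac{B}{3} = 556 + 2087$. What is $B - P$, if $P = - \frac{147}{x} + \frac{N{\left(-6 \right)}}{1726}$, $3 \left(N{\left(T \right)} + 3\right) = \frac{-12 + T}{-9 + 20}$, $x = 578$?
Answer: $\frac{21753732504}{2743477} \approx 7929.3$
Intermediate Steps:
$B = 7929$ ($B = 3 \left(556 + 2087\right) = 3 \cdot 2643 = 7929$)
$N{\left(T \right)} = - \frac{37}{11} + \frac{T}{33}$ ($N{\left(T \right)} = -3 + \frac{\left(-12 + T\right) \frac{1}{-9 + 20}}{3} = -3 + \frac{\left(-12 + T\right) \frac{1}{11}}{3} = -3 + \frac{- \frac{12}{11} + \frac{T}{11}}{3} = -3 + \left(- \frac{4}{11} + \frac{T}{33}\right) = - \frac{37}{11} + \frac{T}{33}$)
$P = - \frac{703371}{2743477}$ ($P = - \frac{147}{578} + \frac{- \frac{37}{11} + \frac{1}{33} \left(-6\right)}{1726} = \left(-147\right) \frac{1}{578} + \left(- \frac{37}{11} - \frac{2}{11}\right) \frac{1}{1726} = - \frac{147}{578} - \frac{39}{18986} = - \frac{703371}{2743477} \approx -0.25638$)
$B - P = 7929 - - \frac{703371}{2743477} = 7929 + \frac{703371}{2743477} = \frac{21753732504}{2743477}$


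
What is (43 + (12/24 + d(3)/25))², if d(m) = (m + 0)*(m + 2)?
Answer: 194481/100 ≈ 1944.8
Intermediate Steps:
d(m) = m*(2 + m)
(43 + (12/24 + d(3)/25))² = (43 + (12/24 + (3*(2 + 3))/25))² = (43 + (12*(1/24) + (3*5)*(1/25)))² = (43 + (½ + 15*(1/25)))² = (43 + (½ + ⅗))² = (43 + 11/10)² = (441/10)² = 194481/100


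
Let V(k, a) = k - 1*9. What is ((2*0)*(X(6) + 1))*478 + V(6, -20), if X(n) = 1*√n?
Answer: -3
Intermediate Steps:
X(n) = √n
V(k, a) = -9 + k (V(k, a) = k - 9 = -9 + k)
((2*0)*(X(6) + 1))*478 + V(6, -20) = ((2*0)*(√6 + 1))*478 + (-9 + 6) = (0*(1 + √6))*478 - 3 = 0*478 - 3 = 0 - 3 = -3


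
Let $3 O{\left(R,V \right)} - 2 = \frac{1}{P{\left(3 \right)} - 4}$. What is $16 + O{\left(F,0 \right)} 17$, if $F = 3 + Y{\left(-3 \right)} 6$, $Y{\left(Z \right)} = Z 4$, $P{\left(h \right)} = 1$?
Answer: $\frac{229}{9} \approx 25.444$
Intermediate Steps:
$Y{\left(Z \right)} = 4 Z$
$F = -69$ ($F = 3 + 4 \left(-3\right) 6 = 3 - 72 = -69$)
$O{\left(R,V \right)} = \frac{5}{9}$ ($O{\left(R,V \right)} = \frac{2}{3} + \frac{1}{3 \left(1 - 4\right)} = \frac{2}{3} + \frac{1}{3 \left(-3\right)} = \frac{2}{3} + \frac{1}{3} \left(- \frac{1}{3}\right) = \frac{2}{3} - \frac{1}{9} = \frac{5}{9}$)
$16 + O{\left(F,0 \right)} 17 = 16 + \frac{5}{9} \cdot 17 = 16 + \frac{85}{9} = \frac{229}{9}$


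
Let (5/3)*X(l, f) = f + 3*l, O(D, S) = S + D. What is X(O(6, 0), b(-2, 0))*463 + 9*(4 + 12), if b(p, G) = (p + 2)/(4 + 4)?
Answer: 25722/5 ≈ 5144.4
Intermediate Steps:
O(D, S) = D + S
b(p, G) = ¼ + p/8 (b(p, G) = (2 + p)/8 = (2 + p)*(⅛) = ¼ + p/8)
X(l, f) = 3*f/5 + 9*l/5 (X(l, f) = 3*(f + 3*l)/5 = 3*f/5 + 9*l/5)
X(O(6, 0), b(-2, 0))*463 + 9*(4 + 12) = (3*(¼ + (⅛)*(-2))/5 + 9*(6 + 0)/5)*463 + 9*(4 + 12) = (3*(¼ - ¼)/5 + (9/5)*6)*463 + 9*16 = ((⅗)*0 + 54/5)*463 + 144 = (0 + 54/5)*463 + 144 = (54/5)*463 + 144 = 25002/5 + 144 = 25722/5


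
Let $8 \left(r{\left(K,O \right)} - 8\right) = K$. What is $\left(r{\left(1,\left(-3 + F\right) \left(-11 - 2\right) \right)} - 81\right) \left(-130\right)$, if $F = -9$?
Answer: $\frac{37895}{4} \approx 9473.8$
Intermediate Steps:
$r{\left(K,O \right)} = 8 + \frac{K}{8}$
$\left(r{\left(1,\left(-3 + F\right) \left(-11 - 2\right) \right)} - 81\right) \left(-130\right) = \left(\left(8 + \frac{1}{8} \cdot 1\right) - 81\right) \left(-130\right) = \left(\left(8 + \frac{1}{8}\right) - 81\right) \left(-130\right) = \left(\frac{65}{8} - 81\right) \left(-130\right) = \left(- \frac{583}{8}\right) \left(-130\right) = \frac{37895}{4}$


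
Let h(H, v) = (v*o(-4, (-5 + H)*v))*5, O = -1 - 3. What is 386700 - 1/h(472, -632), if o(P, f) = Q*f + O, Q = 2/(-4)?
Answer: 180323964096001/466314880 ≈ 3.8670e+5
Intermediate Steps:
O = -4
Q = -½ (Q = 2*(-¼) = -½ ≈ -0.50000)
o(P, f) = -4 - f/2 (o(P, f) = -f/2 - 4 = -4 - f/2)
h(H, v) = 5*v*(-4 - v*(-5 + H)/2) (h(H, v) = (v*(-4 - (-5 + H)*v/2))*5 = (v*(-4 - v*(-5 + H)/2))*5 = 5*v*(-4 - v*(-5 + H)/2))
386700 - 1/h(472, -632) = 386700 - 1/((-5/2*(-632)*(8 - 632*(-5 + 472)))) = 386700 - 1/((-5/2*(-632)*(8 - 632*467))) = 386700 - 1/((-5/2*(-632)*(8 - 295144))) = 386700 - 1/((-5/2*(-632)*(-295136))) = 386700 - 1/(-466314880) = 386700 - 1*(-1/466314880) = 386700 + 1/466314880 = 180323964096001/466314880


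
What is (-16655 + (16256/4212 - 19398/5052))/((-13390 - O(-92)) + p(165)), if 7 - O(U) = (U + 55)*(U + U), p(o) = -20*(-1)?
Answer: 14766738491/5824246194 ≈ 2.5354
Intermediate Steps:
p(o) = 20
O(U) = 7 - 2*U*(55 + U) (O(U) = 7 - (U + 55)*(U + U) = 7 - (55 + U)*2*U = 7 - 2*U*(55 + U))
(-16655 + (16256/4212 - 19398/5052))/((-13390 - O(-92)) + p(165)) = (-16655 + (16256/4212 - 19398/5052))/((-13390 - (7 - 110*(-92) - 2*(-92)**2)) + 20) = (-16655 + (16256*(1/4212) - 19398*1/5052))/((-13390 - (7 + 10120 - 2*8464)) + 20) = (-16655 + (4064/1053 - 3233/842))/((-13390 - (7 + 10120 - 16928)) + 20) = (-16655 + 17539/886626)/((-13390 - 1*(-6801)) + 20) = -14766738491/(886626*((-13390 + 6801) + 20)) = -14766738491/(886626*(-6589 + 20)) = -14766738491/886626/(-6569) = -14766738491/886626*(-1/6569) = 14766738491/5824246194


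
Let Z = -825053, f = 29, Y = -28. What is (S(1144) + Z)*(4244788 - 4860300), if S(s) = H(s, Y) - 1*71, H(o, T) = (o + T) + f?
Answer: 507168962248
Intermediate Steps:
H(o, T) = 29 + T + o (H(o, T) = (o + T) + 29 = (T + o) + 29 = 29 + T + o)
S(s) = -70 + s (S(s) = (29 - 28 + s) - 1*71 = (1 + s) - 71 = -70 + s)
(S(1144) + Z)*(4244788 - 4860300) = ((-70 + 1144) - 825053)*(4244788 - 4860300) = (1074 - 825053)*(-615512) = -823979*(-615512) = 507168962248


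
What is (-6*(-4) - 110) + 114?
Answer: 28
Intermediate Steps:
(-6*(-4) - 110) + 114 = (24 - 110) + 114 = -86 + 114 = 28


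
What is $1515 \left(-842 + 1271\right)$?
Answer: $649935$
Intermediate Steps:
$1515 \left(-842 + 1271\right) = 1515 \cdot 429 = 649935$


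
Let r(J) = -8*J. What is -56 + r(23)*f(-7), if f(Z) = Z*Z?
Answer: -9072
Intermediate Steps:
f(Z) = Z²
-56 + r(23)*f(-7) = -56 - 8*23*(-7)² = -56 - 184*49 = -56 - 9016 = -9072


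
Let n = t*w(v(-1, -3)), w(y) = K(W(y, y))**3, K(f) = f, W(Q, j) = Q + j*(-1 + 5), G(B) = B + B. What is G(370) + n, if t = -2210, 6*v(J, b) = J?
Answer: 218045/108 ≈ 2018.9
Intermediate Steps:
v(J, b) = J/6
G(B) = 2*B
W(Q, j) = Q + 4*j (W(Q, j) = Q + j*4 = Q + 4*j)
w(y) = 125*y**3 (w(y) = (y + 4*y)**3 = (5*y)**3 = 125*y**3)
n = 138125/108 (n = -276250*((1/6)*(-1))**3 = -276250*(-1/6)**3 = -276250*(-1)/216 = -2210*(-125/216) = 138125/108 ≈ 1278.9)
G(370) + n = 2*370 + 138125/108 = 740 + 138125/108 = 218045/108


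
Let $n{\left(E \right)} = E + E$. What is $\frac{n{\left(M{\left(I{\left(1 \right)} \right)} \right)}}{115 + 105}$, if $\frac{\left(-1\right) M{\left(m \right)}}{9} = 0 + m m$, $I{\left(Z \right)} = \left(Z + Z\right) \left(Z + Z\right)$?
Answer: $- \frac{72}{55} \approx -1.3091$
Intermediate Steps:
$I{\left(Z \right)} = 4 Z^{2}$ ($I{\left(Z \right)} = 2 Z 2 Z = 4 Z^{2}$)
$M{\left(m \right)} = - 9 m^{2}$ ($M{\left(m \right)} = - 9 \left(0 + m m\right) = - 9 \left(0 + m^{2}\right) = - 9 m^{2}$)
$n{\left(E \right)} = 2 E$
$\frac{n{\left(M{\left(I{\left(1 \right)} \right)} \right)}}{115 + 105} = \frac{2 \left(- 9 \left(4 \cdot 1^{2}\right)^{2}\right)}{115 + 105} = \frac{2 \left(- 9 \left(4 \cdot 1\right)^{2}\right)}{220} = \frac{2 \left(- 9 \cdot 4^{2}\right)}{220} = \frac{2 \left(\left(-9\right) 16\right)}{220} = \frac{2 \left(-144\right)}{220} = \frac{1}{220} \left(-288\right) = - \frac{72}{55}$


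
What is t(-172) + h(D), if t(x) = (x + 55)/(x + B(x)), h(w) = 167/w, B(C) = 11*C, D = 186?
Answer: 61075/63984 ≈ 0.95454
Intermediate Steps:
t(x) = (55 + x)/(12*x) (t(x) = (x + 55)/(x + 11*x) = (55 + x)/((12*x)) = (55 + x)*(1/(12*x)) = (55 + x)/(12*x))
t(-172) + h(D) = (1/12)*(55 - 172)/(-172) + 167/186 = (1/12)*(-1/172)*(-117) + 167*(1/186) = 39/688 + 167/186 = 61075/63984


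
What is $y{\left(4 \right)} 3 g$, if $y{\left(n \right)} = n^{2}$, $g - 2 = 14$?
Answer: $768$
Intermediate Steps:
$g = 16$ ($g = 2 + 14 = 16$)
$y{\left(4 \right)} 3 g = 4^{2} \cdot 3 \cdot 16 = 16 \cdot 3 \cdot 16 = 48 \cdot 16 = 768$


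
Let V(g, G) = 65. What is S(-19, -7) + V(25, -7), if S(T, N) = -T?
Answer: 84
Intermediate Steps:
S(-19, -7) + V(25, -7) = -1*(-19) + 65 = 19 + 65 = 84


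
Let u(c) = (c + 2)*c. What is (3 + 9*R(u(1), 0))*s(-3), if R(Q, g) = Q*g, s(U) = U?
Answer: -9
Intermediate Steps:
u(c) = c*(2 + c) (u(c) = (2 + c)*c = c*(2 + c))
(3 + 9*R(u(1), 0))*s(-3) = (3 + 9*((1*(2 + 1))*0))*(-3) = (3 + 9*((1*3)*0))*(-3) = (3 + 9*(3*0))*(-3) = (3 + 9*0)*(-3) = (3 + 0)*(-3) = 3*(-3) = -9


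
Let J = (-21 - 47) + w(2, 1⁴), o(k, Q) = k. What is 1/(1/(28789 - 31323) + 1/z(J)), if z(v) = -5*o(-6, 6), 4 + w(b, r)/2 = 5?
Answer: 19005/626 ≈ 30.359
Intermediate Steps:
w(b, r) = 2 (w(b, r) = -8 + 2*5 = -8 + 10 = 2)
J = -66 (J = (-21 - 47) + 2 = -68 + 2 = -66)
z(v) = 30 (z(v) = -5*(-6) = 30)
1/(1/(28789 - 31323) + 1/z(J)) = 1/(1/(28789 - 31323) + 1/30) = 1/(1/(-2534) + 1/30) = 1/(-1/2534 + 1/30) = 1/(626/19005) = 19005/626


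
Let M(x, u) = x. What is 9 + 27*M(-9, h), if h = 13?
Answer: -234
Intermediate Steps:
9 + 27*M(-9, h) = 9 + 27*(-9) = 9 - 243 = -234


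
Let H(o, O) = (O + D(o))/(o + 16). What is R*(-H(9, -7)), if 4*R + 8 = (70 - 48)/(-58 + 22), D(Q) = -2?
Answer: -31/40 ≈ -0.77500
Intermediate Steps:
H(o, O) = (-2 + O)/(16 + o) (H(o, O) = (O - 2)/(o + 16) = (-2 + O)/(16 + o))
R = -155/72 (R = -2 + ((70 - 48)/(-58 + 22))/4 = -2 + (22/(-36))/4 = -2 + (22*(-1/36))/4 = -2 + (¼)*(-11/18) = -2 - 11/72 = -155/72 ≈ -2.1528)
R*(-H(9, -7)) = -(-155)*(-2 - 7)/(16 + 9)/72 = -(-155)*-9/25/72 = -(-155)*(1/25)*(-9)/72 = -(-155)*(-9)/(72*25) = -155/72*9/25 = -31/40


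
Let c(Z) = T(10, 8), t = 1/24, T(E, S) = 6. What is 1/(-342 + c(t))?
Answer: -1/336 ≈ -0.0029762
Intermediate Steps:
t = 1/24 ≈ 0.041667
c(Z) = 6
1/(-342 + c(t)) = 1/(-342 + 6) = 1/(-336) = -1/336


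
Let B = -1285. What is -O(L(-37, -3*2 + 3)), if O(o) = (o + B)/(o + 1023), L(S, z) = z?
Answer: 322/255 ≈ 1.2627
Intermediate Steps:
O(o) = (-1285 + o)/(1023 + o) (O(o) = (o - 1285)/(o + 1023) = (-1285 + o)/(1023 + o))
-O(L(-37, -3*2 + 3)) = -(-1285 + (-3*2 + 3))/(1023 + (-3*2 + 3)) = -(-1285 + (-6 + 3))/(1023 + (-6 + 3)) = -(-1285 - 3)/(1023 - 3) = -(-1288)/1020 = -1*(-322/255) = 322/255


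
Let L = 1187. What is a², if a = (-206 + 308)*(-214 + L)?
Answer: 9849768516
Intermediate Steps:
a = 99246 (a = (-206 + 308)*(-214 + 1187) = 102*973 = 99246)
a² = 99246² = 9849768516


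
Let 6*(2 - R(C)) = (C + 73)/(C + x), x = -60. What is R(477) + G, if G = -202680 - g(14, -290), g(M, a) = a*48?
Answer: -236136533/1251 ≈ -1.8876e+5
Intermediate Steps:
g(M, a) = 48*a
R(C) = 2 - (73 + C)/(6*(-60 + C)) (R(C) = 2 - (C + 73)/(6*(C - 60)) = 2 - (73 + C)/(6*(-60 + C)))
G = -188760 (G = -202680 - 48*(-290) = -202680 - 1*(-13920) = -202680 + 13920 = -188760)
R(477) + G = (-793 + 11*477)/(6*(-60 + 477)) - 188760 = (⅙)*(-793 + 5247)/417 - 188760 = (⅙)*(1/417)*4454 - 188760 = 2227/1251 - 188760 = -236136533/1251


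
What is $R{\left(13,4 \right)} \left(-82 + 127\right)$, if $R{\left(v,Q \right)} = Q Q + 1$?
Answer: $765$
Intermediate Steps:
$R{\left(v,Q \right)} = 1 + Q^{2}$ ($R{\left(v,Q \right)} = Q^{2} + 1 = 1 + Q^{2}$)
$R{\left(13,4 \right)} \left(-82 + 127\right) = \left(1 + 4^{2}\right) \left(-82 + 127\right) = \left(1 + 16\right) 45 = 17 \cdot 45 = 765$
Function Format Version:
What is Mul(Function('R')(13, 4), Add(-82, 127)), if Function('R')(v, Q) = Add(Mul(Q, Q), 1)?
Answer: 765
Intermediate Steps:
Function('R')(v, Q) = Add(1, Pow(Q, 2)) (Function('R')(v, Q) = Add(Pow(Q, 2), 1) = Add(1, Pow(Q, 2)))
Mul(Function('R')(13, 4), Add(-82, 127)) = Mul(Add(1, Pow(4, 2)), Add(-82, 127)) = Mul(Add(1, 16), 45) = Mul(17, 45) = 765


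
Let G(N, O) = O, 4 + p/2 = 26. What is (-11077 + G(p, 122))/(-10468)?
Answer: 10955/10468 ≈ 1.0465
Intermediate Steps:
p = 44 (p = -8 + 2*26 = -8 + 52 = 44)
(-11077 + G(p, 122))/(-10468) = (-11077 + 122)/(-10468) = -10955*(-1/10468) = 10955/10468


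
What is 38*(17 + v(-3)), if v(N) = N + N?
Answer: 418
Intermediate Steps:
v(N) = 2*N
38*(17 + v(-3)) = 38*(17 + 2*(-3)) = 38*(17 - 6) = 38*11 = 418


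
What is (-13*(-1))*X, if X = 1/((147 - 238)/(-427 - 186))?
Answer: 613/7 ≈ 87.571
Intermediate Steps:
X = 613/91 (X = 1/(-91/(-613)) = 1/(-91*(-1/613)) = 1/(91/613) = 613/91 ≈ 6.7363)
(-13*(-1))*X = -13*(-1)*(613/91) = 13*(613/91) = 613/7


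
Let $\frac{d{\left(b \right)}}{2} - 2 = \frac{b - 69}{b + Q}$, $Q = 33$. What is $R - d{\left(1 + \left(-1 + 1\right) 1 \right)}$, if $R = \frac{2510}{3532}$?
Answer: $\frac{1255}{1766} \approx 0.71065$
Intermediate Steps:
$d{\left(b \right)} = 4 + \frac{2 \left(-69 + b\right)}{33 + b}$ ($d{\left(b \right)} = 4 + 2 \frac{b - 69}{b + 33} = 4 + 2 \frac{-69 + b}{33 + b} = 4 + \frac{2 \left(-69 + b\right)}{33 + b}$)
$R = \frac{1255}{1766}$ ($R = 2510 \cdot \frac{1}{3532} = \frac{1255}{1766} \approx 0.71065$)
$R - d{\left(1 + \left(-1 + 1\right) 1 \right)} = \frac{1255}{1766} - \frac{6 \left(-1 + \left(1 + \left(-1 + 1\right) 1\right)\right)}{33 + \left(1 + \left(-1 + 1\right) 1\right)} = \frac{1255}{1766} - \frac{6 \left(-1 + \left(1 + 0 \cdot 1\right)\right)}{33 + \left(1 + 0 \cdot 1\right)} = \frac{1255}{1766} - \frac{6 \left(-1 + \left(1 + 0\right)\right)}{33 + \left(1 + 0\right)} = \frac{1255}{1766} - \frac{6 \left(-1 + 1\right)}{33 + 1} = \frac{1255}{1766} - 6 \cdot \frac{1}{34} \cdot 0 = \frac{1255}{1766} - 0 = \frac{1255}{1766} + 0 = \frac{1255}{1766}$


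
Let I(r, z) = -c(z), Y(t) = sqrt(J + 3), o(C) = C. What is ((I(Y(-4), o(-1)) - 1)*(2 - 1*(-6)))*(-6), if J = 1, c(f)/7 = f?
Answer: -288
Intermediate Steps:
c(f) = 7*f
Y(t) = 2 (Y(t) = sqrt(1 + 3) = sqrt(4) = 2)
I(r, z) = -7*z
((I(Y(-4), o(-1)) - 1)*(2 - 1*(-6)))*(-6) = ((-7*(-1) - 1)*(2 - 1*(-6)))*(-6) = ((7 - 1)*(2 + 6))*(-6) = (6*8)*(-6) = 48*(-6) = -288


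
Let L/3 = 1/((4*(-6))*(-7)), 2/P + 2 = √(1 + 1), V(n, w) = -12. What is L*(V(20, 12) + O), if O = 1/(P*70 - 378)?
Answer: -221629/1034096 + 5*√2/1034096 ≈ -0.21431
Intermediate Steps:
P = 2/(-2 + √2) (P = 2/(-2 + √(1 + 1)) = 2/(-2 + √2) ≈ -3.4142)
L = 1/56 (L = 3/(((4*(-6))*(-7))) = 3/((-24*(-7))) = 3/168 = 3*(1/168) = 1/56 ≈ 0.017857)
O = 1/(-518 - 70*√2) (O = 1/((-2 - √2)*70 - 378) = 1/((-140 - 70*√2) - 378) = 1/(-518 - 70*√2) ≈ -0.0016208)
L*(V(20, 12) + O) = (-12 + (-37/18466 + 5*√2/18466))/56 = (-221629/18466 + 5*√2/18466)/56 = -221629/1034096 + 5*√2/1034096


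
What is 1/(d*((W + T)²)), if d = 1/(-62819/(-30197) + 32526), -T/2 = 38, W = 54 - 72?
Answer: 982250441/266820692 ≈ 3.6813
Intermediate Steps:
W = -18
T = -76 (T = -2*38 = -76)
d = 30197/982250441 (d = 1/(-62819*(-1/30197) + 32526) = 1/(62819/30197 + 32526) = 1/(982250441/30197) = 30197/982250441 ≈ 3.0743e-5)
1/(d*((W + T)²)) = 1/((30197/982250441)*((-18 - 76)²)) = 982250441/(30197*((-94)²)) = (982250441/30197)/8836 = (982250441/30197)*(1/8836) = 982250441/266820692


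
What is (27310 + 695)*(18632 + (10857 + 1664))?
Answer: 872439765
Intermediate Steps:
(27310 + 695)*(18632 + (10857 + 1664)) = 28005*(18632 + 12521) = 28005*31153 = 872439765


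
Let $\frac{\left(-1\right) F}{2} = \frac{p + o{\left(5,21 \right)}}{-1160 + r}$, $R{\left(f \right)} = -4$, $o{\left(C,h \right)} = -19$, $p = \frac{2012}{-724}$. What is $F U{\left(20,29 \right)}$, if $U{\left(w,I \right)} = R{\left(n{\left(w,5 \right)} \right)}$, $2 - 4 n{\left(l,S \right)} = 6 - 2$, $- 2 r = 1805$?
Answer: $\frac{21024}{248875} \approx 0.084476$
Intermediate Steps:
$r = - \frac{1805}{2}$ ($r = \left(- \frac{1}{2}\right) 1805 = - \frac{1805}{2} \approx -902.5$)
$p = - \frac{503}{181}$ ($p = 2012 \left(- \frac{1}{724}\right) = - \frac{503}{181} \approx -2.779$)
$n{\left(l,S \right)} = - \frac{1}{2}$ ($n{\left(l,S \right)} = \frac{1}{2} - \frac{6 - 2}{4} = \frac{1}{2} - 1 = - \frac{1}{2}$)
$F = - \frac{5256}{248875}$ ($F = - 2 \frac{- \frac{503}{181} - 19}{-1160 - \frac{1805}{2}} = - 2 \left(- \frac{3942}{181 \left(- \frac{4125}{2}\right)}\right) = - 2 \left(\left(- \frac{3942}{181}\right) \left(- \frac{2}{4125}\right)\right) = \left(-2\right) \frac{2628}{248875} = - \frac{5256}{248875} \approx -0.021119$)
$U{\left(w,I \right)} = -4$
$F U{\left(20,29 \right)} = \left(- \frac{5256}{248875}\right) \left(-4\right) = \frac{21024}{248875}$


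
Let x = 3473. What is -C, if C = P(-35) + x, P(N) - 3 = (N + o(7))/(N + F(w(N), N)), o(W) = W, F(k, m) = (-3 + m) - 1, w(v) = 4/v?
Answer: -128626/37 ≈ -3476.4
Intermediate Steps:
F(k, m) = -4 + m
P(N) = 3 + (7 + N)/(-4 + 2*N) (P(N) = 3 + (N + 7)/(N + (-4 + N)) = 3 + (7 + N)/(-4 + 2*N))
C = 128626/37 (C = (-5 + 7*(-35))/(2*(-2 - 35)) + 3473 = (½)*(-5 - 245)/(-37) + 3473 = (½)*(-1/37)*(-250) + 3473 = 125/37 + 3473 = 128626/37 ≈ 3476.4)
-C = -1*128626/37 = -128626/37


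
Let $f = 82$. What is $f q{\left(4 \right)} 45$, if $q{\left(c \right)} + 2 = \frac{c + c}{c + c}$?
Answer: $-3690$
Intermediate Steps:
$q{\left(c \right)} = -1$ ($q{\left(c \right)} = -2 + \frac{c + c}{c + c} = -2 + \frac{2 c}{2 c} = -2 + 2 c \frac{1}{2 c} = -2 + 1 = -1$)
$f q{\left(4 \right)} 45 = 82 \left(-1\right) 45 = \left(-82\right) 45 = -3690$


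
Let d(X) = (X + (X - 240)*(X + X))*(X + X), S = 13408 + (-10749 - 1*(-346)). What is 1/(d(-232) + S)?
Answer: -1/101509059 ≈ -9.8513e-9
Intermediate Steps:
S = 3005 (S = 13408 + (-10749 + 346) = 13408 - 10403 = 3005)
d(X) = 2*X*(X + 2*X*(-240 + X)) (d(X) = (X + (-240 + X)*(2*X))*(2*X) = (X + 2*X*(-240 + X))*(2*X) = 2*X*(X + 2*X*(-240 + X)))
1/(d(-232) + S) = 1/((-232)**2*(-958 + 4*(-232)) + 3005) = 1/(53824*(-958 - 928) + 3005) = 1/(53824*(-1886) + 3005) = 1/(-101512064 + 3005) = 1/(-101509059) = -1/101509059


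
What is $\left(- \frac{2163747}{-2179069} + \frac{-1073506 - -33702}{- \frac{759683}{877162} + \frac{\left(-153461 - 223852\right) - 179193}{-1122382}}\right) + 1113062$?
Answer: $\frac{1557401699600987435529067}{397144704980601223} \approx 3.9215 \cdot 10^{6}$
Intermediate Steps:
$\left(- \frac{2163747}{-2179069} + \frac{-1073506 - -33702}{- \frac{759683}{877162} + \frac{\left(-153461 - 223852\right) - 179193}{-1122382}}\right) + 1113062 = \left(\left(-2163747\right) \left(- \frac{1}{2179069}\right) + \frac{-1073506 + 33702}{\left(-759683\right) \frac{1}{877162} + \left(-377313 - 179193\right) \left(- \frac{1}{1122382}\right)}\right) + 1113062 = \left(\frac{2163747}{2179069} - \frac{1039804}{- \frac{759683}{877162} - - \frac{278253}{561191}}\right) + 1113062 = \left(\frac{2163747}{2179069} - \frac{1039804}{- \frac{759683}{877162} + \frac{278253}{561191}}\right) + 1113062 = \left(\frac{2163747}{2179069} - \frac{1039804}{- \frac{182254304467}{492255419942}}\right) + 1113062 = \left(\frac{2163747}{2179069} - - \frac{511849154677371368}{182254304467}\right) + 1113062 = \left(\frac{2163747}{2179069} + \frac{511849154677371368}{182254304467}\right) + 1113062 = \frac{1115355019985869477054241}{397144704980601223} + 1113062 = \frac{1557401699600987435529067}{397144704980601223}$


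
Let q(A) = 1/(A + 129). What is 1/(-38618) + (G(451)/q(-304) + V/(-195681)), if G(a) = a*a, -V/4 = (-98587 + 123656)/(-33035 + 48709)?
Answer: -2108042762736122718263/59222711020146 ≈ -3.5595e+7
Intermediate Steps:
V = -50138/7837 (V = -4*(-98587 + 123656)/(-33035 + 48709) = -100276/15674 = -4*25069/15674 = -50138/7837 ≈ -6.3976)
q(A) = 1/(129 + A)
G(a) = a²
1/(-38618) + (G(451)/q(-304) + V/(-195681)) = 1/(-38618) + (451²/(1/(129 - 304)) - 50138/7837/(-195681)) = -1/38618 + (203401/(1/(-175)) - 50138/7837*(-1/195681)) = -1/38618 + (203401/(-1/175) + 50138/1533551997) = -1/38618 + (203401*(-175) + 50138/1533551997) = -1/38618 + (-35595175 + 50138/1533551997) = -1/38618 - 54587051704764337/1533551997 = -2108042762736122718263/59222711020146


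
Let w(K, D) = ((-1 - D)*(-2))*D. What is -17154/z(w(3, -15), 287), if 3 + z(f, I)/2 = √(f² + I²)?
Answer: -25731/258760 - 60039*√5281/258760 ≈ -16.961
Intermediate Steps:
w(K, D) = D*(2 + 2*D) (w(K, D) = (2 + 2*D)*D = D*(2 + 2*D))
z(f, I) = -6 + 2*√(I² + f²) (z(f, I) = -6 + 2*√(f² + I²) = -6 + 2*√(I² + f²))
-17154/z(w(3, -15), 287) = -17154/(-6 + 2*√(287² + (2*(-15)*(1 - 15))²)) = -17154/(-6 + 2*√(82369 + (2*(-15)*(-14))²)) = -17154/(-6 + 2*√(82369 + 420²)) = -17154/(-6 + 2*√(82369 + 176400)) = -17154/(-6 + 2*√258769) = -17154/(-6 + 2*(7*√5281)) = -17154/(-6 + 14*√5281)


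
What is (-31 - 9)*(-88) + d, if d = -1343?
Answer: 2177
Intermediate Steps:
(-31 - 9)*(-88) + d = (-31 - 9)*(-88) - 1343 = -40*(-88) - 1343 = 3520 - 1343 = 2177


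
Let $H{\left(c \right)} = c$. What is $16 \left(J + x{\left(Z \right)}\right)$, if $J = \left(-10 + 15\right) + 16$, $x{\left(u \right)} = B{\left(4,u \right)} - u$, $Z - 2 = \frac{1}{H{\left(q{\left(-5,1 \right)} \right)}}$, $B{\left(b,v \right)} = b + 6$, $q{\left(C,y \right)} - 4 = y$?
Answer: $\frac{2304}{5} \approx 460.8$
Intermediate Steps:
$q{\left(C,y \right)} = 4 + y$
$B{\left(b,v \right)} = 6 + b$
$Z = \frac{11}{5}$ ($Z = 2 + \frac{1}{4 + 1} = 2 + \frac{1}{5} = \frac{11}{5} \approx 2.2$)
$x{\left(u \right)} = 10 - u$ ($x{\left(u \right)} = \left(6 + 4\right) - u = 10 - u$)
$J = 21$ ($J = 5 + 16 = 21$)
$16 \left(J + x{\left(Z \right)}\right) = 16 \left(21 + \left(10 - \frac{11}{5}\right)\right) = 16 \left(21 + \frac{39}{5}\right) = 16 \cdot \frac{144}{5} = \frac{2304}{5}$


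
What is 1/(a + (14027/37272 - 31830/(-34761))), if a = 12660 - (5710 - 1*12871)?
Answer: 431870664/8560666417913 ≈ 5.0448e-5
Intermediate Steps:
a = 19821 (a = 12660 - (5710 - 12871) = 12660 - 1*(-7161) = 12660 + 7161 = 19821)
1/(a + (14027/37272 - 31830/(-34761))) = 1/(19821 + (14027/37272 - 31830/(-34761))) = 1/(19821 + (14027*(1/37272) - 31830*(-1/34761))) = 1/(19821 + (14027/37272 + 10610/11587)) = 1/(19821 + 557986769/431870664) = 1/(8560666417913/431870664) = 431870664/8560666417913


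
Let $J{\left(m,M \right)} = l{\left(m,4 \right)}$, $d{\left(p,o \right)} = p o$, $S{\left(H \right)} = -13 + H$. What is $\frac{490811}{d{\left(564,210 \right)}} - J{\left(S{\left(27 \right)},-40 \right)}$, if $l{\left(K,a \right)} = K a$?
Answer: $- \frac{6141829}{118440} \approx -51.856$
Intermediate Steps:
$d{\left(p,o \right)} = o p$
$J{\left(m,M \right)} = 4 m$ ($J{\left(m,M \right)} = m 4 = 4 m$)
$\frac{490811}{d{\left(564,210 \right)}} - J{\left(S{\left(27 \right)},-40 \right)} = \frac{490811}{210 \cdot 564} - 4 \left(-13 + 27\right) = \frac{490811}{118440} - 4 \cdot 14 = 490811 \cdot \frac{1}{118440} - 56 = \frac{490811}{118440} - 56 = - \frac{6141829}{118440}$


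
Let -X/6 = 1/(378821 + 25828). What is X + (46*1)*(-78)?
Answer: -483960206/134883 ≈ -3588.0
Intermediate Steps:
X = -2/134883 (X = -6/(378821 + 25828) = -6/404649 = -6*1/404649 = -2/134883 ≈ -1.4828e-5)
X + (46*1)*(-78) = -2/134883 + (46*1)*(-78) = -2/134883 + 46*(-78) = -2/134883 - 3588 = -483960206/134883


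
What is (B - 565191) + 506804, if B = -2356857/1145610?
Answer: -2477447701/42430 ≈ -58389.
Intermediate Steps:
B = -87291/42430 (B = -2356857*1/1145610 = -87291/42430 ≈ -2.0573)
(B - 565191) + 506804 = (-87291/42430 - 565191) + 506804 = -23981141421/42430 + 506804 = -2477447701/42430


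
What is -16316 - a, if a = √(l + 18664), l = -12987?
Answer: -16316 - √5677 ≈ -16391.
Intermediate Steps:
a = √5677 (a = √(-12987 + 18664) = √5677 ≈ 75.346)
-16316 - a = -16316 - √5677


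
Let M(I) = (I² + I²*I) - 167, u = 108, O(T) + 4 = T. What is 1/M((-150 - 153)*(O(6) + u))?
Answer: -1/37024816148267 ≈ -2.7009e-14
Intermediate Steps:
O(T) = -4 + T
M(I) = -167 + I² + I³ (M(I) = (I² + I³) - 167 = -167 + I² + I³)
1/M((-150 - 153)*(O(6) + u)) = 1/(-167 + ((-150 - 153)*((-4 + 6) + 108))² + ((-150 - 153)*((-4 + 6) + 108))³) = 1/(-167 + (-303*(2 + 108))² + (-303*(2 + 108))³) = 1/(-167 + (-303*110)² + (-303*110)³) = 1/(-167 + (-33330)² + (-33330)³) = 1/(-167 + 1110888900 - 37025927037000) = 1/(-37024816148267) = -1/37024816148267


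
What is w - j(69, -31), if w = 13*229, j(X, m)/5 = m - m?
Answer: 2977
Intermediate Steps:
j(X, m) = 0 (j(X, m) = 5*(m - m) = 5*0 = 0)
w = 2977
w - j(69, -31) = 2977 - 1*0 = 2977 + 0 = 2977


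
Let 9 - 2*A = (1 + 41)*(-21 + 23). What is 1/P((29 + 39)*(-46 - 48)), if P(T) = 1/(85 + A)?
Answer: 95/2 ≈ 47.500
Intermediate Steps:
A = -75/2 (A = 9/2 - (1 + 41)*(-21 + 23)/2 = 9/2 - 21*2 = 9/2 - ½*84 = 9/2 - 42 = -75/2 ≈ -37.500)
P(T) = 2/95 (P(T) = 1/(85 - 75/2) = 1/(95/2) = 2/95)
1/P((29 + 39)*(-46 - 48)) = 1/(2/95) = 95/2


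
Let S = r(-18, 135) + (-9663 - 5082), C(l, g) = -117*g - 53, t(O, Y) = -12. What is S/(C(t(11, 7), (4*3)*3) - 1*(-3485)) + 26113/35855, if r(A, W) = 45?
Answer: 9123944/466115 ≈ 19.574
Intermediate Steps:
C(l, g) = -53 - 117*g
S = -14700 (S = 45 + (-9663 - 5082) = 45 - 14745 = -14700)
S/(C(t(11, 7), (4*3)*3) - 1*(-3485)) + 26113/35855 = -14700/((-53 - 117*4*3*3) - 1*(-3485)) + 26113/35855 = -14700/((-53 - 1404*3) + 3485) + 26113*(1/35855) = -14700/((-53 - 117*36) + 3485) + 26113/35855 = -14700/((-53 - 4212) + 3485) + 26113/35855 = -14700/(-4265 + 3485) + 26113/35855 = -14700/(-780) + 26113/35855 = -14700*(-1/780) + 26113/35855 = 245/13 + 26113/35855 = 9123944/466115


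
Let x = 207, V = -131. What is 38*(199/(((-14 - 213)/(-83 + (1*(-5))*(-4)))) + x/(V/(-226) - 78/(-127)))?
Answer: 67573826154/7778155 ≈ 8687.6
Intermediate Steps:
38*(199/(((-14 - 213)/(-83 + (1*(-5))*(-4)))) + x/(V/(-226) - 78/(-127))) = 38*(199/(((-14 - 213)/(-83 + (1*(-5))*(-4)))) + 207/(-131/(-226) - 78/(-127))) = 38*(199/((-227/(-83 - 5*(-4)))) + 207/(-131*(-1/226) - 78*(-1/127))) = 38*(199/((-227/(-83 + 20))) + 207/(131/226 + 78/127)) = 38*(199/((-227/(-63))) + 207/(34265/28702)) = 38*(199/((-227*(-1/63))) + 207*(28702/34265)) = 38*(199/(227/63) + 5941314/34265) = 38*(199*(63/227) + 5941314/34265) = 38*(12537/227 + 5941314/34265) = 38*(1778258583/7778155) = 67573826154/7778155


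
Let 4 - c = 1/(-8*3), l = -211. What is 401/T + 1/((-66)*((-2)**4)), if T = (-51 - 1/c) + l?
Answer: -20550335/13431264 ≈ -1.5300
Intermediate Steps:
c = 97/24 (c = 4 - 1/((-8*3)) = 4 - 1/(-24) = 4 - 1*(-1/24) = 4 + 1/24 = 97/24 ≈ 4.0417)
T = -25438/97 (T = (-51 - 1/97/24) - 211 = (-51 - 1*24/97) - 211 = (-51 - 24/97) - 211 = -4971/97 - 211 = -25438/97 ≈ -262.25)
401/T + 1/((-66)*((-2)**4)) = 401/(-25438/97) + 1/((-66)*((-2)**4)) = 401*(-97/25438) - 1/66/16 = -38897/25438 - 1/66*1/16 = -38897/25438 - 1/1056 = -20550335/13431264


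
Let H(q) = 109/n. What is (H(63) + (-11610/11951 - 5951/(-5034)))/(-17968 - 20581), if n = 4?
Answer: -472020575/662616932676 ≈ -0.00071236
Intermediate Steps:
H(q) = 109/4
(H(63) + (-11610/11951 - 5951/(-5034)))/(-17968 - 20581) = (109/4 + (-11610/11951 - 5951/(-5034)))/(-17968 - 20581) = (109/4 + (-11610*1/11951 - 5951*(-1/5034)))/(-38549) = (109/4 + (-11610/11951 + 5951/5034))*(-1/38549) = (109/4 + 12675661/60161334)*(-1/38549) = (3304144025/120322668)*(-1/38549) = -472020575/662616932676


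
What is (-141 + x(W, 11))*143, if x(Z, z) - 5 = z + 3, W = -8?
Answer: -17446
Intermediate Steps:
x(Z, z) = 8 + z (x(Z, z) = 5 + (z + 3) = 5 + (3 + z) = 8 + z)
(-141 + x(W, 11))*143 = (-141 + (8 + 11))*143 = (-141 + 19)*143 = -122*143 = -17446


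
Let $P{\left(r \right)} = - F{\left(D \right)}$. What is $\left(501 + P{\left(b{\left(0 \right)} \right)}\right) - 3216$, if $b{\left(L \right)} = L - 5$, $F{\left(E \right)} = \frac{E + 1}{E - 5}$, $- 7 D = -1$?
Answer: $- \frac{46151}{17} \approx -2714.8$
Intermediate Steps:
$D = \frac{1}{7}$ ($D = \left(- \frac{1}{7}\right) \left(-1\right) = \frac{1}{7} \approx 0.14286$)
$F{\left(E \right)} = \frac{1 + E}{-5 + E}$
$b{\left(L \right)} = -5 + L$
$P{\left(r \right)} = \frac{4}{17}$ ($P{\left(r \right)} = - \frac{1 + \frac{1}{7}}{-5 + \frac{1}{7}} = - \frac{8}{\left(- \frac{34}{7}\right) 7} = - \frac{\left(-7\right) 8}{34 \cdot 7} = \left(-1\right) \left(- \frac{4}{17}\right) = \frac{4}{17}$)
$\left(501 + P{\left(b{\left(0 \right)} \right)}\right) - 3216 = \left(501 + \frac{4}{17}\right) - 3216 = \frac{8521}{17} - 3216 = - \frac{46151}{17}$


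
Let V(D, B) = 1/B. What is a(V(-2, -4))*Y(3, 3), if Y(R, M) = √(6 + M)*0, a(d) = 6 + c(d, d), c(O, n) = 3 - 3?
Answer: 0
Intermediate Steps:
c(O, n) = 0
a(d) = 6 (a(d) = 6 + 0 = 6)
Y(R, M) = 0
a(V(-2, -4))*Y(3, 3) = 6*0 = 0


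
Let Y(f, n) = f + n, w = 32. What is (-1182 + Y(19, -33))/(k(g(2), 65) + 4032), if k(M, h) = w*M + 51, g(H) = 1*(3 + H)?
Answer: -1196/4243 ≈ -0.28188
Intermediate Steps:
g(H) = 3 + H
k(M, h) = 51 + 32*M (k(M, h) = 32*M + 51 = 51 + 32*M)
(-1182 + Y(19, -33))/(k(g(2), 65) + 4032) = (-1182 + (19 - 33))/((51 + 32*(3 + 2)) + 4032) = (-1182 - 14)/((51 + 32*5) + 4032) = -1196/((51 + 160) + 4032) = -1196/(211 + 4032) = -1196/4243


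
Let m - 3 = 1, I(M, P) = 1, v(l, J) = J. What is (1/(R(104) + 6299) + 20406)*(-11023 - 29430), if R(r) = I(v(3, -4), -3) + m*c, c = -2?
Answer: -5193944852509/6292 ≈ -8.2548e+8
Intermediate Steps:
m = 4 (m = 3 + 1 = 4)
R(r) = -7 (R(r) = 1 + 4*(-2) = 1 - 8 = -7)
(1/(R(104) + 6299) + 20406)*(-11023 - 29430) = (1/(-7 + 6299) + 20406)*(-11023 - 29430) = (1/6292 + 20406)*(-40453) = (128394553/6292)*(-40453) = -5193944852509/6292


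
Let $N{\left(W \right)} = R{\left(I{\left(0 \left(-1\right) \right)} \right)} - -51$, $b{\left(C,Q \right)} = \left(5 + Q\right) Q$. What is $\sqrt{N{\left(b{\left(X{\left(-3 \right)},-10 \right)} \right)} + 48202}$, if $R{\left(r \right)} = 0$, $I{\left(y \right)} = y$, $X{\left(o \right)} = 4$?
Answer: $\sqrt{48253} \approx 219.67$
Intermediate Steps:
$b{\left(C,Q \right)} = Q \left(5 + Q\right)$
$N{\left(W \right)} = 51$ ($N{\left(W \right)} = 0 - -51 = 0 + 51 = 51$)
$\sqrt{N{\left(b{\left(X{\left(-3 \right)},-10 \right)} \right)} + 48202} = \sqrt{51 + 48202} = \sqrt{48253}$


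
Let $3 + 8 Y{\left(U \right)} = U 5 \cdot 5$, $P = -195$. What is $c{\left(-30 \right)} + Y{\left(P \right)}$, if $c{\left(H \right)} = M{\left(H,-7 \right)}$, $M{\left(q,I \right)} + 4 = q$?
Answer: $- \frac{2575}{4} \approx -643.75$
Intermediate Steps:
$M{\left(q,I \right)} = -4 + q$
$c{\left(H \right)} = -4 + H$
$Y{\left(U \right)} = - \frac{3}{8} + \frac{25 U}{8}$ ($Y{\left(U \right)} = - \frac{3}{8} + \frac{U 5 \cdot 5}{8} = - \frac{3}{8} + \frac{5 U 5}{8} = - \frac{3}{8} + \frac{25 U}{8}$)
$c{\left(-30 \right)} + Y{\left(P \right)} = \left(-4 - 30\right) + \left(- \frac{3}{8} + \frac{25}{8} \left(-195\right)\right) = -34 - \frac{2439}{4} = - \frac{2575}{4}$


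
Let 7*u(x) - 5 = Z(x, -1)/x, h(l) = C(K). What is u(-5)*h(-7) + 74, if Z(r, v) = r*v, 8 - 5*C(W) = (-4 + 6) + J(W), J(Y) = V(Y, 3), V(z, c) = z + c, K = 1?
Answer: 2598/35 ≈ 74.229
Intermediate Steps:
V(z, c) = c + z
J(Y) = 3 + Y
C(W) = ⅗ - W/5 (C(W) = 8/5 - ((-4 + 6) + (3 + W))/5 = 8/5 - (2 + (3 + W))/5 = 8/5 - (5 + W)/5 = 8/5 + (-1 - W/5) = ⅗ - W/5)
h(l) = ⅖ (h(l) = ⅗ - ⅕*1 = ⅗ - ⅕ = ⅖)
u(x) = 4/7 (u(x) = 5/7 + ((x*(-1))/x)/7 = 5/7 + ((-x)/x)/7 = 5/7 + (⅐)*(-1) = 5/7 - ⅐ = 4/7)
u(-5)*h(-7) + 74 = (4/7)*(⅖) + 74 = 8/35 + 74 = 2598/35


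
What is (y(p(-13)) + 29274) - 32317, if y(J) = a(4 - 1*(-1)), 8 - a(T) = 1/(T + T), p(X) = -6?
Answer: -30351/10 ≈ -3035.1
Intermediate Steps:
a(T) = 8 - 1/(2*T) (a(T) = 8 - 1/(T + T) = 8 - 1/(2*T))
y(J) = 79/10 (y(J) = 8 - 1/(2*(4 - 1*(-1))) = 8 - 1/(2*(4 + 1)) = 8 - 1/2/5 = 8 - 1/2*1/5 = 8 - 1/10 = 79/10)
(y(p(-13)) + 29274) - 32317 = (79/10 + 29274) - 32317 = 292819/10 - 32317 = -30351/10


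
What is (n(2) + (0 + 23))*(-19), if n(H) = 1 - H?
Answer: -418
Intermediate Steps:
(n(2) + (0 + 23))*(-19) = ((1 - 1*2) + (0 + 23))*(-19) = ((1 - 2) + 23)*(-19) = (-1 + 23)*(-19) = 22*(-19) = -418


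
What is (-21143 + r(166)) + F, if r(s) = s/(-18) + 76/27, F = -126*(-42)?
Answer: -428150/27 ≈ -15857.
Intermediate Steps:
F = 5292
r(s) = 76/27 - s/18 (r(s) = s*(-1/18) + 76*(1/27) = -s/18 + 76/27 = 76/27 - s/18)
(-21143 + r(166)) + F = (-21143 + (76/27 - 1/18*166)) + 5292 = (-21143 + (76/27 - 83/9)) + 5292 = (-21143 - 173/27) + 5292 = -571034/27 + 5292 = -428150/27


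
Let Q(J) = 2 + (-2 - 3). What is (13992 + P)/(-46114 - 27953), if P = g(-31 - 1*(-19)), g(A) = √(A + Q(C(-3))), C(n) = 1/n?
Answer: -4664/24689 - I*√15/74067 ≈ -0.18891 - 5.229e-5*I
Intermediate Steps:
Q(J) = -3 (Q(J) = 2 - 5 = -3)
g(A) = √(-3 + A) (g(A) = √(A - 3) = √(-3 + A))
P = I*√15 (P = √(-3 + (-31 - 1*(-19))) = √(-3 + (-31 + 19)) = √(-3 - 12) = √(-15) = I*√15 ≈ 3.873*I)
(13992 + P)/(-46114 - 27953) = (13992 + I*√15)/(-46114 - 27953) = (13992 + I*√15)/(-74067) = (13992 + I*√15)*(-1/74067) = -4664/24689 - I*√15/74067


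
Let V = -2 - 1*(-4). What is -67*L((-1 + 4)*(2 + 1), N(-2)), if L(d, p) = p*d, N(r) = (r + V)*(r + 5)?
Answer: 0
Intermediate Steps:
V = 2 (V = -2 + 4 = 2)
N(r) = (2 + r)*(5 + r) (N(r) = (r + 2)*(r + 5) = (2 + r)*(5 + r))
L(d, p) = d*p
-67*L((-1 + 4)*(2 + 1), N(-2)) = -67*(-1 + 4)*(2 + 1)*(10 + (-2)² + 7*(-2)) = -67*3*3*(10 + 4 - 14) = -603*0 = -67*0 = 0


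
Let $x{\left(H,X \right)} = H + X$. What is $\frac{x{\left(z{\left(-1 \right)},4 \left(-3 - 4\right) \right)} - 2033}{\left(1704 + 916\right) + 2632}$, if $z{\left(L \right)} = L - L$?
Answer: $- \frac{2061}{5252} \approx -0.39242$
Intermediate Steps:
$z{\left(L \right)} = 0$
$\frac{x{\left(z{\left(-1 \right)},4 \left(-3 - 4\right) \right)} - 2033}{\left(1704 + 916\right) + 2632} = \frac{\left(0 + 4 \left(-3 - 4\right)\right) - 2033}{\left(1704 + 916\right) + 2632} = \frac{\left(0 + 4 \left(-7\right)\right) - 2033}{2620 + 2632} = \frac{\left(0 - 28\right) - 2033}{5252} = \left(-28 - 2033\right) \frac{1}{5252} = \left(-2061\right) \frac{1}{5252} = - \frac{2061}{5252}$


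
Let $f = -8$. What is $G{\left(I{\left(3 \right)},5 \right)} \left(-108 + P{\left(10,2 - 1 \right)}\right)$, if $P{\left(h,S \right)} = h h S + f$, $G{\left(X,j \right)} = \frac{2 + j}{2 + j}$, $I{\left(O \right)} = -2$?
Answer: $-16$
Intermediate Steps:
$G{\left(X,j \right)} = 1$
$P{\left(h,S \right)} = -8 + S h^{2}$ ($P{\left(h,S \right)} = h h S - 8 = h^{2} S - 8 = S h^{2} - 8 = -8 + S h^{2}$)
$G{\left(I{\left(3 \right)},5 \right)} \left(-108 + P{\left(10,2 - 1 \right)}\right) = 1 \left(-108 - \left(8 - \left(2 - 1\right) 10^{2}\right)\right) = 1 \left(-108 + \left(-8 + 1 \cdot 100\right)\right) = 1 \left(-108 + \left(-8 + 100\right)\right) = 1 \left(-108 + 92\right) = 1 \left(-16\right) = -16$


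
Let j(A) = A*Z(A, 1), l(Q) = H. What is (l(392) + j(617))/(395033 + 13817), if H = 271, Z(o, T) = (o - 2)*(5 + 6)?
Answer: 2087138/204425 ≈ 10.210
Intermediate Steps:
Z(o, T) = -22 + 11*o (Z(o, T) = (-2 + o)*11 = -22 + 11*o)
l(Q) = 271
j(A) = A*(-22 + 11*A)
(l(392) + j(617))/(395033 + 13817) = (271 + 11*617*(-2 + 617))/(395033 + 13817) = (271 + 11*617*615)/408850 = (271 + 4174005)*(1/408850) = 4174276*(1/408850) = 2087138/204425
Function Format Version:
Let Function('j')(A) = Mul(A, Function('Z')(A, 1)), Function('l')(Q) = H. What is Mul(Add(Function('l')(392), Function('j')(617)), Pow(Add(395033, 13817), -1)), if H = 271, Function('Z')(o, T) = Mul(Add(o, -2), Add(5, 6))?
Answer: Rational(2087138, 204425) ≈ 10.210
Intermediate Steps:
Function('Z')(o, T) = Add(-22, Mul(11, o)) (Function('Z')(o, T) = Mul(Add(-2, o), 11) = Add(-22, Mul(11, o)))
Function('l')(Q) = 271
Function('j')(A) = Mul(A, Add(-22, Mul(11, A)))
Mul(Add(Function('l')(392), Function('j')(617)), Pow(Add(395033, 13817), -1)) = Mul(Add(271, Mul(11, 617, Add(-2, 617))), Pow(Add(395033, 13817), -1)) = Mul(Add(271, Mul(11, 617, 615)), Pow(408850, -1)) = Mul(Add(271, 4174005), Rational(1, 408850)) = Mul(4174276, Rational(1, 408850)) = Rational(2087138, 204425)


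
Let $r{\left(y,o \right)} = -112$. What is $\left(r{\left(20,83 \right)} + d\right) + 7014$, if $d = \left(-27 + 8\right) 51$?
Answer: $5933$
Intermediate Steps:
$d = -969$ ($d = \left(-19\right) 51 = -969$)
$\left(r{\left(20,83 \right)} + d\right) + 7014 = \left(-112 - 969\right) + 7014 = -1081 + 7014 = 5933$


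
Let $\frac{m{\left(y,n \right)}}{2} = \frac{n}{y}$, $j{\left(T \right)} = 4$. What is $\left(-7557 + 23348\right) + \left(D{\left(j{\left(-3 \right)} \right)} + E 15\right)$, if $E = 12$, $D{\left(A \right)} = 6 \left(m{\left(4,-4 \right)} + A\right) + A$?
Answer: $15987$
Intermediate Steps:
$m{\left(y,n \right)} = \frac{2 n}{y}$ ($m{\left(y,n \right)} = 2 \frac{n}{y} = \frac{2 n}{y}$)
$D{\left(A \right)} = -12 + 7 A$ ($D{\left(A \right)} = 6 \left(2 \left(-4\right) \frac{1}{4} + A\right) + A = 6 \left(-2 + A\right) + A = \left(-12 + 6 A\right) + A = -12 + 7 A$)
$\left(-7557 + 23348\right) + \left(D{\left(j{\left(-3 \right)} \right)} + E 15\right) = \left(-7557 + 23348\right) + \left(\left(-12 + 7 \cdot 4\right) + 12 \cdot 15\right) = 15791 + \left(\left(-12 + 28\right) + 180\right) = 15791 + \left(16 + 180\right) = 15791 + 196 = 15987$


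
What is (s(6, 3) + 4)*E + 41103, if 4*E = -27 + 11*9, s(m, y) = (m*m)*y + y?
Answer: 43173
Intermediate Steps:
s(m, y) = y + y*m² (s(m, y) = m²*y + y = y*m² + y = y + y*m²)
E = 18 (E = (-27 + 11*9)/4 = (-27 + 99)/4 = (¼)*72 = 18)
(s(6, 3) + 4)*E + 41103 = (3*(1 + 6²) + 4)*18 + 41103 = (3*(1 + 36) + 4)*18 + 41103 = (3*37 + 4)*18 + 41103 = (111 + 4)*18 + 41103 = 115*18 + 41103 = 2070 + 41103 = 43173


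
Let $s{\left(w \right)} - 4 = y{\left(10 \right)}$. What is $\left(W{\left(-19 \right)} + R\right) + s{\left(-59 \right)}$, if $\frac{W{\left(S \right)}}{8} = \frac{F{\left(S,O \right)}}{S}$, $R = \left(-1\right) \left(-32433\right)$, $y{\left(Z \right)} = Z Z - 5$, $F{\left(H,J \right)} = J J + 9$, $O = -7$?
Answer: $\frac{617644}{19} \approx 32508.0$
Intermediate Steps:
$F{\left(H,J \right)} = 9 + J^{2}$ ($F{\left(H,J \right)} = J^{2} + 9 = 9 + J^{2}$)
$y{\left(Z \right)} = -5 + Z^{2}$ ($y{\left(Z \right)} = Z^{2} - 5 = -5 + Z^{2}$)
$R = 32433$
$W{\left(S \right)} = \frac{464}{S}$ ($W{\left(S \right)} = 8 \frac{9 + \left(-7\right)^{2}}{S} = 8 \frac{9 + 49}{S} = 8 \frac{58}{S} = \frac{464}{S}$)
$s{\left(w \right)} = 99$ ($s{\left(w \right)} = 4 - \left(5 - 10^{2}\right) = 4 + \left(-5 + 100\right) = 4 + 95 = 99$)
$\left(W{\left(-19 \right)} + R\right) + s{\left(-59 \right)} = \left(\frac{464}{-19} + 32433\right) + 99 = \left(464 \left(- \frac{1}{19}\right) + 32433\right) + 99 = \left(- \frac{464}{19} + 32433\right) + 99 = \frac{615763}{19} + 99 = \frac{617644}{19}$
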